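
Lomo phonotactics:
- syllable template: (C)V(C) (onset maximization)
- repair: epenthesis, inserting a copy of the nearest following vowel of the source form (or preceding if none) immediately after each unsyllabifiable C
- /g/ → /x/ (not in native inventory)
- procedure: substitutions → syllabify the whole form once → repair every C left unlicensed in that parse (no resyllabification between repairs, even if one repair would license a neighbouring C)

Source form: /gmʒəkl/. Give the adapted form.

Substitution: /g/ → /x/, giving /xmʒəkl/.
Syllabifying with onset maximization leaves /x/, /m/, /l/ stranded (at most one coda consonant is licensed; onsets are limited to one consonant).
Epenthesis after each stranded consonant: /x/ → /xə/, /m/ → /mə/, /l/ → /lə/.

xəməʒəklə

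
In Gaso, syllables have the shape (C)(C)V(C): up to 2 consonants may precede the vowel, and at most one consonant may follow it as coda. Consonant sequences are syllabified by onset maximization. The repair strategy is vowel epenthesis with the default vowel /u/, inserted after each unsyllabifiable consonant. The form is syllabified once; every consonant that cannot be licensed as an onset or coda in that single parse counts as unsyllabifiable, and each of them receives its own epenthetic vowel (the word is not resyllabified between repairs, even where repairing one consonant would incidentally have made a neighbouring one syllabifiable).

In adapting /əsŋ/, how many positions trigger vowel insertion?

1

The unsyllabifiable consonants are /ŋ/; each receives one epenthetic vowel.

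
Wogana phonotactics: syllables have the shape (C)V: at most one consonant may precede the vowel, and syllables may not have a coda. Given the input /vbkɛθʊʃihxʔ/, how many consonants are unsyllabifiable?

Under (C)V, the unsyllabifiable consonants are /v/, /b/, /h/, /x/, /ʔ/ (no codas are permitted; onsets are limited to one consonant).

5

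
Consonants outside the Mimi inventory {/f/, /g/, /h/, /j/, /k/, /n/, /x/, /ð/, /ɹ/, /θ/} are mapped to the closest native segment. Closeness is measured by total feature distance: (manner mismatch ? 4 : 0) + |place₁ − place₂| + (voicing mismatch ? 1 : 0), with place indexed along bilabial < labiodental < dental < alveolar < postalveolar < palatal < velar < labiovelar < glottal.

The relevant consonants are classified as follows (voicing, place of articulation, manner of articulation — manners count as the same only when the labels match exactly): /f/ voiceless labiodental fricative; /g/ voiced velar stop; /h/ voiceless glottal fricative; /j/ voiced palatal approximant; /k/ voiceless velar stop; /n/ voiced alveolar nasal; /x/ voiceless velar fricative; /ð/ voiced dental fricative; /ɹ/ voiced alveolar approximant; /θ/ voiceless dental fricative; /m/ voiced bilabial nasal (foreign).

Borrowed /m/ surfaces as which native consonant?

/n/ is closest: same manner (nasal), place distance 3 (bilabial→alveolar), same voicing; total 3. Next closest is /f/ at distance 6.

n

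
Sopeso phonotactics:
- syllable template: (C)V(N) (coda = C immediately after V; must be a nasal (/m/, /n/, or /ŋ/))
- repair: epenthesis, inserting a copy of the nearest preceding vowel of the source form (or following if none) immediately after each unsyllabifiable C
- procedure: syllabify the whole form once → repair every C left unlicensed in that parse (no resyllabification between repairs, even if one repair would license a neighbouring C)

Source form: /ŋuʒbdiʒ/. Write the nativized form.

ŋuʒubudiʒi

Under (C)V(N), the unsyllabifiable consonants are /ʒ/, /b/, /ʒ/ (only a nasal (/m/, /n/, or /ŋ/) is licensed in coda position; onsets are limited to one consonant).
Epenthesis after each stranded consonant: /ʒ/ → /ʒu/, /b/ → /bu/, /ʒ/ → /ʒi/.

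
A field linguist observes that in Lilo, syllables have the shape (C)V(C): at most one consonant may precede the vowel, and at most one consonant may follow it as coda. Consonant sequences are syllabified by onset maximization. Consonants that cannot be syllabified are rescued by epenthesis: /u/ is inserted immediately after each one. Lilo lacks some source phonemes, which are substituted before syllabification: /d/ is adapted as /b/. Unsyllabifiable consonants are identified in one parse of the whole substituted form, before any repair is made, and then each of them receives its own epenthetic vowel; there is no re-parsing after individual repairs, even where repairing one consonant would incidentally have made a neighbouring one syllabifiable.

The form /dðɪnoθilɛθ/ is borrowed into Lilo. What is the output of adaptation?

buðɪnoθilɛθ

Substitution: /d/ → /b/, giving /bðɪnoθilɛθ/.
The consonants /b/ cannot be parsed into a legal (C)V(C) syllable (at most one coda consonant is licensed; onsets are limited to one consonant).
Epenthesis after each stranded consonant: /b/ → /bu/.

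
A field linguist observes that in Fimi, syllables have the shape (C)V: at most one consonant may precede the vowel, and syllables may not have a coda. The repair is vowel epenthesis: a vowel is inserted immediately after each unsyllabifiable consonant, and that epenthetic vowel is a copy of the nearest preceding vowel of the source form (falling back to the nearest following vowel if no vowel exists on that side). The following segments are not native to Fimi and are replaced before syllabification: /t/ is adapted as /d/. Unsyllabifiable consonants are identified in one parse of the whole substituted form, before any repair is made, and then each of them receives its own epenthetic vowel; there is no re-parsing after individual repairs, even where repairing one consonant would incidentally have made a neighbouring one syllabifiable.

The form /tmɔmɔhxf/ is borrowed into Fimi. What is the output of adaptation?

dɔmɔmɔhɔxɔfɔ

Substitution: /t/ → /d/, giving /dmɔmɔhxf/.
Under (C)V, the unsyllabifiable consonants are /d/, /h/, /x/, /f/ (no codas are permitted; onsets are limited to one consonant).
Epenthesis after each stranded consonant: /d/ → /dɔ/, /h/ → /hɔ/, /x/ → /xɔ/, /f/ → /fɔ/.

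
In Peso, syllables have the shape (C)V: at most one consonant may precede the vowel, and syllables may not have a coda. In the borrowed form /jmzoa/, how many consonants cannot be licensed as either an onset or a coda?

2

The consonants /j/, /m/ cannot be parsed into a legal (C)V syllable (no codas are permitted; onsets are limited to one consonant).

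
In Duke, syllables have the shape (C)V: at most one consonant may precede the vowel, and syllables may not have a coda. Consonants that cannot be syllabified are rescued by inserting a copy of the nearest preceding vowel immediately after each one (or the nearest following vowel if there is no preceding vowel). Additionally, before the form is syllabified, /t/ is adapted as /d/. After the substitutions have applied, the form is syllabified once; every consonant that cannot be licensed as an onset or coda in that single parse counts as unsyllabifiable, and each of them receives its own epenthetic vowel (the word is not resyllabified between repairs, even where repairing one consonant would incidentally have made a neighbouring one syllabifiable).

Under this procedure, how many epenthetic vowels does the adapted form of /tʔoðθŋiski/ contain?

4

After substitution the input is /dʔoðθŋiski/.
The unsyllabifiable consonants are /d/, /ð/, /θ/, /s/; each receives one epenthetic vowel.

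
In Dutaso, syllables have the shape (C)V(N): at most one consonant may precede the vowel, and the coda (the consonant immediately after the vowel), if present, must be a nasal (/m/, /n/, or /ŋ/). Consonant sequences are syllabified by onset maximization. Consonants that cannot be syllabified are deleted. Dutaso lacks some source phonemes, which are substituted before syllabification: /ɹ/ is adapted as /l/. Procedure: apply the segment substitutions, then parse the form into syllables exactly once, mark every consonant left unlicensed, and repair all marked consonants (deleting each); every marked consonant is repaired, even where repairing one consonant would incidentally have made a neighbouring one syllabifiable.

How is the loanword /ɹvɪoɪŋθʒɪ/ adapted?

Substitution: /ɹ/ → /l/, giving /lvɪoɪŋθʒɪ/.
Under (C)V(N), the unsyllabifiable consonants are /l/, /θ/ (only a nasal (/m/, /n/, or /ŋ/) is licensed in coda position; onsets are limited to one consonant).
Deletion applies to /l/, /θ/.

vɪoɪŋʒɪ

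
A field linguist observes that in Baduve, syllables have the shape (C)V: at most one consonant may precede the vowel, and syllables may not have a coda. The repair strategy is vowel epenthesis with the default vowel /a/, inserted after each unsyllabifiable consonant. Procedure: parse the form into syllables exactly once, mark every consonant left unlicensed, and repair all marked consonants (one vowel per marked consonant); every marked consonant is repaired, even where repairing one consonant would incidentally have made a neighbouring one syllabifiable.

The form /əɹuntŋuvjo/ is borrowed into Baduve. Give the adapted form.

Under (C)V, the unsyllabifiable consonants are /n/, /t/, /v/ (no codas are permitted; onsets are limited to one consonant).
Each unlicensed consonant becomes the onset of a new syllable: /n/ → /na/, /t/ → /ta/, /v/ → /va/.

əɹunataŋuvajo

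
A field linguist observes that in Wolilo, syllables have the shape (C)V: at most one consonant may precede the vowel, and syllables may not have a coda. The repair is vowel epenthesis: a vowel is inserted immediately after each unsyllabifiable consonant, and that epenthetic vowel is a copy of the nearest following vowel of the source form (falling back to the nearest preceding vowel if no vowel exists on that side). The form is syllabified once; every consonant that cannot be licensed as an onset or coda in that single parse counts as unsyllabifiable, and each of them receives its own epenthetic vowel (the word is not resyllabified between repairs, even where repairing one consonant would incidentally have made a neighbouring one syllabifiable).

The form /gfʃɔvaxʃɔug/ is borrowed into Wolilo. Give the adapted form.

gɔfɔʃɔvaxɔʃɔugu

The consonants /g/, /f/, /x/, /g/ cannot be parsed into a legal (C)V syllable (no codas are permitted; onsets are limited to one consonant).
Each unlicensed consonant becomes the onset of a new syllable: /g/ → /gɔ/, /f/ → /fɔ/, /x/ → /xɔ/, /g/ → /gu/.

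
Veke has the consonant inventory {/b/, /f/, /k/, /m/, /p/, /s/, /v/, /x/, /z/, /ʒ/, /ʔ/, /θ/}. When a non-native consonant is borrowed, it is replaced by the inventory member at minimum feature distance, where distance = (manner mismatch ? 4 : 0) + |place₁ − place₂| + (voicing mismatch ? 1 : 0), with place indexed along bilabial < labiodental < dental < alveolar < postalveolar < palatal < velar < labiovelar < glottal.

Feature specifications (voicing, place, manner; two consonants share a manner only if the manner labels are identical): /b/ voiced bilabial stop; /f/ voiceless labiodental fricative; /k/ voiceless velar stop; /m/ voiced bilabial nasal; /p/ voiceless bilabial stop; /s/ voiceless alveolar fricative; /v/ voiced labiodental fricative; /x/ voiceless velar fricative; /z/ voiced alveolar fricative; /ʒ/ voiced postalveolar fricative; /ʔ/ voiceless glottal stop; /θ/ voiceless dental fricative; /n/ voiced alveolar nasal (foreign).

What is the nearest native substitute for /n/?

/m/ is closest: same manner (nasal), place distance 3 (alveolar→bilabial), same voicing; total 3. Next closest is /z/ at distance 4.

m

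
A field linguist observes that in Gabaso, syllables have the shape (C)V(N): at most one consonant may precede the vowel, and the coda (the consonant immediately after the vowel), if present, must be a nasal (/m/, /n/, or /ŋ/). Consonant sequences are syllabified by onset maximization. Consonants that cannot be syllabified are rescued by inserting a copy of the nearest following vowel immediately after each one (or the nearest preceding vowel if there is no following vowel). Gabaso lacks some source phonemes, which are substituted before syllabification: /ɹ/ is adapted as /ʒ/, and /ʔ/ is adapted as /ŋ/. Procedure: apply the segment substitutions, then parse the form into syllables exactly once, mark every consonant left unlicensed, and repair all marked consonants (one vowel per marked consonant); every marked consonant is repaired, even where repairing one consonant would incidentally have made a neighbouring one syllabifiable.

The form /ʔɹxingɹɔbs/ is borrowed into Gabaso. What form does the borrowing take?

Substitution: /ʔ/ → /ŋ/, /ɹ/ → /ʒ/, giving /ŋʒxingʒɔbs/.
Under (C)V(N), the unsyllabifiable consonants are /ŋ/, /ʒ/, /g/, /b/, /s/ (only a nasal (/m/, /n/, or /ŋ/) is licensed in coda position; onsets are limited to one consonant).
Each unlicensed consonant becomes the onset of a new syllable: /ŋ/ → /ŋi/, /ʒ/ → /ʒi/, /g/ → /gɔ/, /b/ → /bɔ/, /s/ → /sɔ/.

ŋiʒixingɔʒɔbɔsɔ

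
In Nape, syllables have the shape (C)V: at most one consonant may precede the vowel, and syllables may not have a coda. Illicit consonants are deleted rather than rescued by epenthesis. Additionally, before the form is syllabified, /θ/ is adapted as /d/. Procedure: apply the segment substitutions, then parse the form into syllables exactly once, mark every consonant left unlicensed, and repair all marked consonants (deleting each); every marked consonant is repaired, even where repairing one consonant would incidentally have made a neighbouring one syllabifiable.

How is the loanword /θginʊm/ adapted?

ginʊ

Substitution: /θ/ → /d/, giving /dginʊm/.
Syllabifying with onset maximization leaves /d/, /m/ stranded (no codas are permitted; onsets are limited to one consonant).
Deletion applies to /d/, /m/.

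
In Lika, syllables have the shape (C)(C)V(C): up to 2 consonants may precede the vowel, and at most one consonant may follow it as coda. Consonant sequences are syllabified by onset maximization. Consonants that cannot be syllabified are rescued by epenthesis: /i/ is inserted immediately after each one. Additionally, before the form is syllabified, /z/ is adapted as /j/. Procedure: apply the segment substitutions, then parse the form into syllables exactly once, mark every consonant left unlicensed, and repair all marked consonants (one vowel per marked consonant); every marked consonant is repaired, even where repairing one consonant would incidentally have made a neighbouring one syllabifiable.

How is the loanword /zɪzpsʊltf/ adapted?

jɪjpsʊltifi

Substitution: /z/ → /j/, giving /jɪjpsʊltf/.
The consonants /t/, /f/ cannot be parsed into a legal (C)(C)V(C) syllable (at most one coda consonant is licensed; onsets may contain at most 2 consonants).
Inserting the epenthetic vowel yields /t/ → /ti/, /f/ → /fi/.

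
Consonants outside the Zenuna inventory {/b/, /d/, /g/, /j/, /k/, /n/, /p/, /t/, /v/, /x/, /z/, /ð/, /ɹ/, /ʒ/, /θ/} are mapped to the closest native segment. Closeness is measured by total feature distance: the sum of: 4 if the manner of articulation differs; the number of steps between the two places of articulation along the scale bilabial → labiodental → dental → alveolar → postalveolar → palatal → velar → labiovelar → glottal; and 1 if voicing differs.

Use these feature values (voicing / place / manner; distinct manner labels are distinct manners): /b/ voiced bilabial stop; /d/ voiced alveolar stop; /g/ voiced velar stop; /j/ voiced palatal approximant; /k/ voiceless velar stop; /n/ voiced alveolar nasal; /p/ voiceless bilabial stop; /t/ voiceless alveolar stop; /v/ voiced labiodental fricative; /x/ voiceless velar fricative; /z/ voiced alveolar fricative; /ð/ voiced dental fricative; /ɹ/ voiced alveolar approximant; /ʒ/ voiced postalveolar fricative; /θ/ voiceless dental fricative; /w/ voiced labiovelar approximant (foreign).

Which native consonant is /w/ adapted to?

/j/ is closest: same manner (approximant), place distance 2 (labiovelar→palatal), same voicing; total 2. Next closest is /ɹ/ at distance 4.

j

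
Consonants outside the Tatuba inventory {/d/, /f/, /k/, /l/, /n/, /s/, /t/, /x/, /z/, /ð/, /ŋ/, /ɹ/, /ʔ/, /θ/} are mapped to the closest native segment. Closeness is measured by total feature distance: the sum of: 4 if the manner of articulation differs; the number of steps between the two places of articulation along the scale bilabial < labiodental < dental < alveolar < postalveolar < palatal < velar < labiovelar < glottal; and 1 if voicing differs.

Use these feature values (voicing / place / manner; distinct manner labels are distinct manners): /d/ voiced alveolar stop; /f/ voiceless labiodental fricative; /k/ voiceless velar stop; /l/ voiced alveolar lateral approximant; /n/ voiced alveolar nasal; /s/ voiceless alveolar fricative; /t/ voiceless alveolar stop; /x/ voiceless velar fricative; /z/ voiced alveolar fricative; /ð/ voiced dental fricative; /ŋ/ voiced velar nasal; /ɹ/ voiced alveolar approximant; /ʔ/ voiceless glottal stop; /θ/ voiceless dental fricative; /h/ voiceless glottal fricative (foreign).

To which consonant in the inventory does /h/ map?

/x/ is closest: same manner (fricative), place distance 2 (glottal→velar), same voicing; total 2. Next closest is /ʔ/ at distance 4.

x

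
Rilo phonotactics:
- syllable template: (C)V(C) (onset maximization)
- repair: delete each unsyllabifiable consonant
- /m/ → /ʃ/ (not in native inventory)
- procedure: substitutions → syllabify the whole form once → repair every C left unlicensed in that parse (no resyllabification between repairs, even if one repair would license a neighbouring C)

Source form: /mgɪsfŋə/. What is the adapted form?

gɪsŋə

Substitution: /m/ → /ʃ/, giving /ʃgɪsfŋə/.
Under (C)V(C), the unsyllabifiable consonants are /ʃ/, /f/ (at most one coda consonant is licensed; onsets are limited to one consonant).
Deletion applies to /ʃ/, /f/.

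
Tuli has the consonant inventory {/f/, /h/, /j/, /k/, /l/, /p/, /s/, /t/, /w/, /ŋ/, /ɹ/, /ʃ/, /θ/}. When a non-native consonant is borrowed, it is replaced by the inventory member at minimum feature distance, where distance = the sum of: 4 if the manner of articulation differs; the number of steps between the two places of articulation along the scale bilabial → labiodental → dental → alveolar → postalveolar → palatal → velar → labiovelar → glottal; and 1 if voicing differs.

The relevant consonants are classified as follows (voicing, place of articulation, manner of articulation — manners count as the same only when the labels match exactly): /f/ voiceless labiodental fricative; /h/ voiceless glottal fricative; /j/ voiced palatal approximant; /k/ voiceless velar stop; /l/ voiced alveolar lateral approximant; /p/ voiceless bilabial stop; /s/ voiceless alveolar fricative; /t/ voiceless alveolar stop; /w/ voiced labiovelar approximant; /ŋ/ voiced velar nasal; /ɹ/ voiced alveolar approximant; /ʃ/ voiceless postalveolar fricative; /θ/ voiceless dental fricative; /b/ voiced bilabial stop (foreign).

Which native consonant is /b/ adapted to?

/p/ is closest: same manner (stop), place distance 0 (bilabial→bilabial), voicing differs (+1); total 1. Next closest is /t/ at distance 4.

p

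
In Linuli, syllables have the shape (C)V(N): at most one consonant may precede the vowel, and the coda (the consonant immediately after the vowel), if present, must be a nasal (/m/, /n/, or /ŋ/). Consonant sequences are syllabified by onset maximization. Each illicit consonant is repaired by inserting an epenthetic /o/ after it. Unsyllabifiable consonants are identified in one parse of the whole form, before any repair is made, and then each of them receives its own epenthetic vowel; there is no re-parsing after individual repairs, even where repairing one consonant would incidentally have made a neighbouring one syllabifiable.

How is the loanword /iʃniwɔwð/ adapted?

Syllabifying with onset maximization leaves /ʃ/, /w/, /ð/ stranded (only a nasal (/m/, /n/, or /ŋ/) is licensed in coda position; onsets are limited to one consonant).
Epenthesis after each stranded consonant: /ʃ/ → /ʃo/, /w/ → /wo/, /ð/ → /ðo/.

iʃoniwɔwoðo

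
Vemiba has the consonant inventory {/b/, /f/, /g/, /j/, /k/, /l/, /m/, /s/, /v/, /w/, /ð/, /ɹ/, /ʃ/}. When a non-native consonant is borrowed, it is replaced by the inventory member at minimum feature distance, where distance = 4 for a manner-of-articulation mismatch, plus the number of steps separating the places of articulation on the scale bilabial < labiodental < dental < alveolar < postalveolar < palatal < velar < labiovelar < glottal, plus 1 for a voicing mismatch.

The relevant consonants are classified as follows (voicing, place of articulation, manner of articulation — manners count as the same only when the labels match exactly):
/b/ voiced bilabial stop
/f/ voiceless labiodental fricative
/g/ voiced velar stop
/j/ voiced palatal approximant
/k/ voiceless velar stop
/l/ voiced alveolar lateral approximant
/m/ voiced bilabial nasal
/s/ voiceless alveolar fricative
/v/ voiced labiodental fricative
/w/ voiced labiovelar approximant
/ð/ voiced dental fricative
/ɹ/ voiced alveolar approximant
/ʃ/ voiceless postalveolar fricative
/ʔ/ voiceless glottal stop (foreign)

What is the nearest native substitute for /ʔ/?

/k/ is closest: same manner (stop), place distance 2 (glottal→velar), same voicing; total 2. Next closest is /g/ at distance 3.

k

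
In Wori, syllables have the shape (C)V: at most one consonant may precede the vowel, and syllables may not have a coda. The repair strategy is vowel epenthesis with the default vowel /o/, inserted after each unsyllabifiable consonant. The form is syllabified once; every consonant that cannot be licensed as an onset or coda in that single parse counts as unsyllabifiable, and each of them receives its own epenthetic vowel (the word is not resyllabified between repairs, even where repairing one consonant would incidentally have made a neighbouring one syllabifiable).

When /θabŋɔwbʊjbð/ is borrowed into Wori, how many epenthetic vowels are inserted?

The unsyllabifiable consonants are /b/, /w/, /j/, /b/, /ð/; each receives one epenthetic vowel.

5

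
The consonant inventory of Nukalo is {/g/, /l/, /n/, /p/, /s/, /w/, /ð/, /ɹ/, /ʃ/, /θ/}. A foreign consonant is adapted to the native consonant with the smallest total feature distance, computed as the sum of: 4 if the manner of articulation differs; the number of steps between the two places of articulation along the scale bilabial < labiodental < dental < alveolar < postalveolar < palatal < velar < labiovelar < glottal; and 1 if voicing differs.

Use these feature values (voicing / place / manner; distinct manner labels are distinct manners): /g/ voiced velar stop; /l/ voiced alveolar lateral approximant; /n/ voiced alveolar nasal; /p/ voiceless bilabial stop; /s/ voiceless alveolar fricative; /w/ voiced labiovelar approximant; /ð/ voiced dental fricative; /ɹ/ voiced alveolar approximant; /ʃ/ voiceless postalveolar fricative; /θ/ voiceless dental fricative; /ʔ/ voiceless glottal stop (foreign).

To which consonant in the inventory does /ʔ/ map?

/g/ is closest: same manner (stop), place distance 2 (glottal→velar), voicing differs (+1); total 3. Next closest is /w/ at distance 6.

g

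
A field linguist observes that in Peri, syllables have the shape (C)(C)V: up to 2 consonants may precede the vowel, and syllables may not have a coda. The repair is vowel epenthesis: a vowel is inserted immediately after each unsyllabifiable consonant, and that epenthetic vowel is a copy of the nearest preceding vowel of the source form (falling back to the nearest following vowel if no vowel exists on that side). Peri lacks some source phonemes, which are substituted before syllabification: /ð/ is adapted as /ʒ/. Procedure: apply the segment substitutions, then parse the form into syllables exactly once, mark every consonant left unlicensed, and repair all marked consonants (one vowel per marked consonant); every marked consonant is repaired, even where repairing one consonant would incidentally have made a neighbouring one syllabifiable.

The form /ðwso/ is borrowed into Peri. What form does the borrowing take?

ʒowso

Substitution: /ð/ → /ʒ/, giving /ʒwso/.
Syllabifying with onset maximization leaves /ʒ/ stranded (no codas are permitted; onsets may contain at most 2 consonants).
Epenthesis after each stranded consonant: /ʒ/ → /ʒo/.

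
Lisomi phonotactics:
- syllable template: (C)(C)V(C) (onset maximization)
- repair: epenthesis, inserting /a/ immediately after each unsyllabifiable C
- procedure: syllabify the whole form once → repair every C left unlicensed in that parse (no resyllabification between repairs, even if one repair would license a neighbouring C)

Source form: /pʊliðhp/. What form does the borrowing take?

pʊliðhapa

The consonants /h/, /p/ cannot be parsed into a legal (C)(C)V(C) syllable (at most one coda consonant is licensed; onsets may contain at most 2 consonants).
Inserting the epenthetic vowel yields /h/ → /ha/, /p/ → /pa/.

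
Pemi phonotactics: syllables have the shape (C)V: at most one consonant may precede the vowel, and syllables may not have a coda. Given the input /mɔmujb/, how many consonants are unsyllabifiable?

The consonants /j/, /b/ cannot be parsed into a legal (C)V syllable (no codas are permitted; onsets are limited to one consonant).

2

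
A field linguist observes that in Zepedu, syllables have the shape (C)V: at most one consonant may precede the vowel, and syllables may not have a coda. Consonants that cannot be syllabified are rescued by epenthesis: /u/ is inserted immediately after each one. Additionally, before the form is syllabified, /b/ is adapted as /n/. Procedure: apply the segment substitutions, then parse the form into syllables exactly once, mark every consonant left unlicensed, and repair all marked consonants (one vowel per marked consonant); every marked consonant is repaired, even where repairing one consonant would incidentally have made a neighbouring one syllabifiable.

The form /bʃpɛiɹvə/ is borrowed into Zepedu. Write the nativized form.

nuʃupɛiɹuvə

Substitution: /b/ → /n/, giving /nʃpɛiɹvə/.
Syllabifying with onset maximization leaves /n/, /ʃ/, /ɹ/ stranded (no codas are permitted; onsets are limited to one consonant).
Epenthesis after each stranded consonant: /n/ → /nu/, /ʃ/ → /ʃu/, /ɹ/ → /ɹu/.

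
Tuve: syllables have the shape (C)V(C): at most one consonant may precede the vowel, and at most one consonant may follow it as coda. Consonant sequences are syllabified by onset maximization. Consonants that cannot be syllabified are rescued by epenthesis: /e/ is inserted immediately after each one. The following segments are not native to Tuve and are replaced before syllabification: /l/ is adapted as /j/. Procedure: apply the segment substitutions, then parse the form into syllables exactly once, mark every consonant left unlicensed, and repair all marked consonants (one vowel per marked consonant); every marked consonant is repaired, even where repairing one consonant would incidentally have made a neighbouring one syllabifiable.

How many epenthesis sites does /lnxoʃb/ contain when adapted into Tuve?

3

After substitution the input is /jnxoʃb/.
The unsyllabifiable consonants are /j/, /n/, /b/; each receives one epenthetic vowel.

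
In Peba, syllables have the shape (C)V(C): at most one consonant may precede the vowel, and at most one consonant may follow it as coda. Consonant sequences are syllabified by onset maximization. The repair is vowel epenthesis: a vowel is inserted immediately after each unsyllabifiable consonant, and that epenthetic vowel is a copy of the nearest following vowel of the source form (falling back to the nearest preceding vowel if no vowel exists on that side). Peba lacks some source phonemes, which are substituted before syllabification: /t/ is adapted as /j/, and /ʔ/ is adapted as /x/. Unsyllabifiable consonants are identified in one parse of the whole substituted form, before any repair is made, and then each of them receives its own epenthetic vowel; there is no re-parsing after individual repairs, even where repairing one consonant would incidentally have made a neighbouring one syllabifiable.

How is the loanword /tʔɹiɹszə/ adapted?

jixiɹiɹsəzə

Substitution: /t/ → /j/, /ʔ/ → /x/, giving /jxɹiɹszə/.
Under (C)V(C), the unsyllabifiable consonants are /j/, /x/, /s/ (at most one coda consonant is licensed; onsets are limited to one consonant).
Epenthesis after each stranded consonant: /j/ → /ji/, /x/ → /xi/, /s/ → /sə/.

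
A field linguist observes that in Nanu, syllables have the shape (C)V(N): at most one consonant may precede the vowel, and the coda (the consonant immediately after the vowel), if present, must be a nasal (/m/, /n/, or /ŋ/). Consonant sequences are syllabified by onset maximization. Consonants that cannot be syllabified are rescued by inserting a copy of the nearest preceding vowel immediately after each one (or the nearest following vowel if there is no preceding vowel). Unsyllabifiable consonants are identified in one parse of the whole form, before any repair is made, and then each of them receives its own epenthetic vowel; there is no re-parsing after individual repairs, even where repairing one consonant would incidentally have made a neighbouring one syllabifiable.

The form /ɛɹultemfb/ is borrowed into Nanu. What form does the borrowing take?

ɛɹulutemfebe

Syllabifying with onset maximization leaves /l/, /f/, /b/ stranded (only a nasal (/m/, /n/, or /ŋ/) is licensed in coda position; onsets are limited to one consonant).
Each unlicensed consonant becomes the onset of a new syllable: /l/ → /lu/, /f/ → /fe/, /b/ → /be/.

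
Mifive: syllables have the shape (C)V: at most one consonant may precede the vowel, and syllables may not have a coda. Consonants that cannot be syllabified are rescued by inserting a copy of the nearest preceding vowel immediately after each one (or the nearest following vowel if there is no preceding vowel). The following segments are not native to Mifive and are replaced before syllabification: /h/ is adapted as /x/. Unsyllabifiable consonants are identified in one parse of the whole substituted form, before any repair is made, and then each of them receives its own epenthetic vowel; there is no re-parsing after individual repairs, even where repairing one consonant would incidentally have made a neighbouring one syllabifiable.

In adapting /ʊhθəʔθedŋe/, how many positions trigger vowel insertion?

3

After substitution the input is /ʊxθəʔθedŋe/.
The unsyllabifiable consonants are /x/, /ʔ/, /d/; each receives one epenthetic vowel.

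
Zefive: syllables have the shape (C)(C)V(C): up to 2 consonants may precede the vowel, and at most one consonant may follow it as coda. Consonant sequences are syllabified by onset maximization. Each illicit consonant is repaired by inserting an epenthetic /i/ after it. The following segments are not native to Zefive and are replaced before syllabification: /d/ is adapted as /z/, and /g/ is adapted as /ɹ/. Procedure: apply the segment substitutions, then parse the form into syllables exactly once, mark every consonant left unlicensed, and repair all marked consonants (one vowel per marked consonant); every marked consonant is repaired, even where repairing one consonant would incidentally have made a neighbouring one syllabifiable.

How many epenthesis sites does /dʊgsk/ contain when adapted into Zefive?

After substitution the input is /zʊɹsk/.
The unsyllabifiable consonants are /s/, /k/; each receives one epenthetic vowel.

2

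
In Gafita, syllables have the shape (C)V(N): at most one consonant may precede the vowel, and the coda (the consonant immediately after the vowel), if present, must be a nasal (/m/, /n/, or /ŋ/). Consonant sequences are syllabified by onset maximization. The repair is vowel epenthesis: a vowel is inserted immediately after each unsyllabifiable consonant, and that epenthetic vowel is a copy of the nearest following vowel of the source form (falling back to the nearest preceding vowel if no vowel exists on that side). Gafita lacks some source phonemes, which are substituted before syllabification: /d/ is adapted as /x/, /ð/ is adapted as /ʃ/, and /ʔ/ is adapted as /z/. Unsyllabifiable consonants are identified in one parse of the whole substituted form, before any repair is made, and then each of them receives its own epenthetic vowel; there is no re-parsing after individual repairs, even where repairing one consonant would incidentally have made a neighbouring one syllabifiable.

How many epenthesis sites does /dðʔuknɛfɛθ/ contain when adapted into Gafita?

After substitution the input is /xʃzuknɛfɛθ/.
The unsyllabifiable consonants are /x/, /ʃ/, /k/, /θ/; each receives one epenthetic vowel.

4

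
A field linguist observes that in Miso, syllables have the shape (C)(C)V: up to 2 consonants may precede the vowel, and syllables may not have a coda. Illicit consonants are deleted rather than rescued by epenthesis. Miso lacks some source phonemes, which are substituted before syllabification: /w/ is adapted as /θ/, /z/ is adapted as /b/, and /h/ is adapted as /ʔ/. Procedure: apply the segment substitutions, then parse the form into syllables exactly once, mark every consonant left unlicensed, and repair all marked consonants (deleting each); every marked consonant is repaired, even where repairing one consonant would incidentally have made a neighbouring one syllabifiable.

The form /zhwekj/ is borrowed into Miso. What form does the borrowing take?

Substitution: /z/ → /b/, /h/ → /ʔ/, /w/ → /θ/, giving /bʔθekj/.
Syllabifying with onset maximization leaves /b/, /k/, /j/ stranded (no codas are permitted; onsets may contain at most 2 consonants).
Each unlicensed consonant is deleted: /b/, /k/, /j/.

ʔθe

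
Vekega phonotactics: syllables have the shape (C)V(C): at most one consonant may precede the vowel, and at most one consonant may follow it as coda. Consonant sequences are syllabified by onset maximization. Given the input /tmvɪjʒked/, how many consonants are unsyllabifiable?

The consonants /t/, /m/, /ʒ/ cannot be parsed into a legal (C)V(C) syllable (at most one coda consonant is licensed; onsets are limited to one consonant).

3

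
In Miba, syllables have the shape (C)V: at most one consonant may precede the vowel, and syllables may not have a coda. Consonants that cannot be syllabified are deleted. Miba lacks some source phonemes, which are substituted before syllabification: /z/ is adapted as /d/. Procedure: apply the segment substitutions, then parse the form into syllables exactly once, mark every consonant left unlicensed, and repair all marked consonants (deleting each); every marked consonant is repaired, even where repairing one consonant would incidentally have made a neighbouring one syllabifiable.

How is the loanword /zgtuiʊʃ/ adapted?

tuiʊ

Substitution: /z/ → /d/, giving /dgtuiʊʃ/.
The consonants /d/, /g/, /ʃ/ cannot be parsed into a legal (C)V syllable (no codas are permitted; onsets are limited to one consonant).
Each unlicensed consonant is deleted: /d/, /g/, /ʃ/.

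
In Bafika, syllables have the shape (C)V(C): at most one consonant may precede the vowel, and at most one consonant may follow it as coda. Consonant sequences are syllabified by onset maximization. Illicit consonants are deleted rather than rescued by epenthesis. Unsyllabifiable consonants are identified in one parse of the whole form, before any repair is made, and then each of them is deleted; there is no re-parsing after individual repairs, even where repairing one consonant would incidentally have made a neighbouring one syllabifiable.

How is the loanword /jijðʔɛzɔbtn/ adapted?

jijʔɛzɔb

Syllabifying with onset maximization leaves /ð/, /t/, /n/ stranded (at most one coda consonant is licensed; onsets are limited to one consonant).
Deletion applies to /ð/, /t/, /n/.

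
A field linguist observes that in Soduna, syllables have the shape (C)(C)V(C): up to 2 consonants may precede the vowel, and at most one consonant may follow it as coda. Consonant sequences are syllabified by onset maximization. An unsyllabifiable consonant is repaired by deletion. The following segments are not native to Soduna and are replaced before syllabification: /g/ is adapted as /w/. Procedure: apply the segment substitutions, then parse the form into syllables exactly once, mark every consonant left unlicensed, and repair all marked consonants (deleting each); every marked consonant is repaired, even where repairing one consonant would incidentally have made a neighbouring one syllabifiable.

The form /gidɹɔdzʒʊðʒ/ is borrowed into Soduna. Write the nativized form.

widɹɔdzʒʊð

Substitution: /g/ → /w/, giving /widɹɔdzʒʊðʒ/.
Syllabifying with onset maximization leaves /ʒ/ stranded (at most one coda consonant is licensed; onsets may contain at most 2 consonants).
Deleting the stranded consonants removes /ʒ/.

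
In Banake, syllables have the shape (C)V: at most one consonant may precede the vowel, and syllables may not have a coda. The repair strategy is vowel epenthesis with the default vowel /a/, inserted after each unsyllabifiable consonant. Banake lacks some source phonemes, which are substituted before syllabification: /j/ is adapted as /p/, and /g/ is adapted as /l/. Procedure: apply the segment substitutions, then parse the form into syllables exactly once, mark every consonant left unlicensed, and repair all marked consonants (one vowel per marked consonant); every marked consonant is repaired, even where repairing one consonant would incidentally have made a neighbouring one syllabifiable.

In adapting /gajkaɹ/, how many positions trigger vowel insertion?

2

After substitution the input is /lapkaɹ/.
The unsyllabifiable consonants are /p/, /ɹ/; each receives one epenthetic vowel.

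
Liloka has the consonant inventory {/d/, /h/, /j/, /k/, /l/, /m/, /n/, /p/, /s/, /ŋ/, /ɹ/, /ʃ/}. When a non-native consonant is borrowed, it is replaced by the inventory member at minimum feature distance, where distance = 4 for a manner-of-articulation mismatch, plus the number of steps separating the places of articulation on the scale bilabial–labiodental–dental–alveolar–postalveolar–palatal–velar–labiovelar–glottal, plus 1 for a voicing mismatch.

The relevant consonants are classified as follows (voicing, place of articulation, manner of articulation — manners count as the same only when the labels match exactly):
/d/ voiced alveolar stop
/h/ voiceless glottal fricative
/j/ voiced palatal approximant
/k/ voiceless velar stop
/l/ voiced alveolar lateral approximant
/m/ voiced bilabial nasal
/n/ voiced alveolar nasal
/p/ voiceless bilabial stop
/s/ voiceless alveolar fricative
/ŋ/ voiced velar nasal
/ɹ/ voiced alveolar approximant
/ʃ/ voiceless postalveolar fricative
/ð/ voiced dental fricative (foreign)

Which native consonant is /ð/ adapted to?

/s/ is closest: same manner (fricative), place distance 1 (dental→alveolar), voicing differs (+1); total 2. Next closest is /ʃ/ at distance 3.

s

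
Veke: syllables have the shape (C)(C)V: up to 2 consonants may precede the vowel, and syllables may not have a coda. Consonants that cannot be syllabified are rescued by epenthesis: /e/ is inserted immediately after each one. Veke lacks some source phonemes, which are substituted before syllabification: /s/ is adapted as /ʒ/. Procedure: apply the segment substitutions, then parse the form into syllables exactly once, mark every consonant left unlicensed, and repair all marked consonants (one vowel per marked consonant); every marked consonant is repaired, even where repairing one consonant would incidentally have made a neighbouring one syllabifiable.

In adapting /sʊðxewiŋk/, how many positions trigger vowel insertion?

2

After substitution the input is /ʒʊðxewiŋk/.
The unsyllabifiable consonants are /ŋ/, /k/; each receives one epenthetic vowel.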